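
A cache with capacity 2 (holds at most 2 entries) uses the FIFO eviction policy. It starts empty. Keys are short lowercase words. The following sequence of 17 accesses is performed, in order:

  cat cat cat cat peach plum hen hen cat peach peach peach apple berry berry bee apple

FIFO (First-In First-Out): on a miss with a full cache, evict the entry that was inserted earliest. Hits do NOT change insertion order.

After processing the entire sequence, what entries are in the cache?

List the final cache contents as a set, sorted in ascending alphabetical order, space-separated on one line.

FIFO simulation (capacity=2):
  1. access cat: MISS. Cache (old->new): [cat]
  2. access cat: HIT. Cache (old->new): [cat]
  3. access cat: HIT. Cache (old->new): [cat]
  4. access cat: HIT. Cache (old->new): [cat]
  5. access peach: MISS. Cache (old->new): [cat peach]
  6. access plum: MISS, evict cat. Cache (old->new): [peach plum]
  7. access hen: MISS, evict peach. Cache (old->new): [plum hen]
  8. access hen: HIT. Cache (old->new): [plum hen]
  9. access cat: MISS, evict plum. Cache (old->new): [hen cat]
  10. access peach: MISS, evict hen. Cache (old->new): [cat peach]
  11. access peach: HIT. Cache (old->new): [cat peach]
  12. access peach: HIT. Cache (old->new): [cat peach]
  13. access apple: MISS, evict cat. Cache (old->new): [peach apple]
  14. access berry: MISS, evict peach. Cache (old->new): [apple berry]
  15. access berry: HIT. Cache (old->new): [apple berry]
  16. access bee: MISS, evict apple. Cache (old->new): [berry bee]
  17. access apple: MISS, evict berry. Cache (old->new): [bee apple]
Total: 7 hits, 10 misses, 8 evictions

Answer: apple bee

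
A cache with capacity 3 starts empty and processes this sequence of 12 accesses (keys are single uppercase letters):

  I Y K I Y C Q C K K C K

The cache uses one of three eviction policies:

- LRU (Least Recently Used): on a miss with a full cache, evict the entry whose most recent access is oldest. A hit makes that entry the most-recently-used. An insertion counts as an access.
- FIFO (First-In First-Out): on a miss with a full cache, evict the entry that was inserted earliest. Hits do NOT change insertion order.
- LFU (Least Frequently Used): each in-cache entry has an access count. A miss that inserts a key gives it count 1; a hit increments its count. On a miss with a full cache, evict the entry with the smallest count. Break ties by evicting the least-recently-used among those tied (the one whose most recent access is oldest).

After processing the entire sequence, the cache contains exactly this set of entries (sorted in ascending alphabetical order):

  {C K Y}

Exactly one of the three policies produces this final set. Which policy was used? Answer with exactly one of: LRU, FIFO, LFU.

Answer: LFU

Derivation:
Simulating under each policy and comparing final sets:
  LRU: final set = {C K Q} -> differs
  FIFO: final set = {C K Q} -> differs
  LFU: final set = {C K Y} -> MATCHES target
Only LFU produces the target set.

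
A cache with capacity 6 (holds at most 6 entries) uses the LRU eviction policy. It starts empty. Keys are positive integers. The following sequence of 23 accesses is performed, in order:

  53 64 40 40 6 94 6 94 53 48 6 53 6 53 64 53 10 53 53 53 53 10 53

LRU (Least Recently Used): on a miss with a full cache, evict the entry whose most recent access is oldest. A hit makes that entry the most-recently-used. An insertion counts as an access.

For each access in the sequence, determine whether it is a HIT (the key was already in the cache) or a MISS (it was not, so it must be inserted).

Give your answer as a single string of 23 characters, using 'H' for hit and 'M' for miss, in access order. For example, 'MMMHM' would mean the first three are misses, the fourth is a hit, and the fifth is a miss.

Answer: MMMHMMHHHMHHHHHHMHHHHHH

Derivation:
LRU simulation (capacity=6):
  1. access 53: MISS. Cache (LRU->MRU): [53]
  2. access 64: MISS. Cache (LRU->MRU): [53 64]
  3. access 40: MISS. Cache (LRU->MRU): [53 64 40]
  4. access 40: HIT. Cache (LRU->MRU): [53 64 40]
  5. access 6: MISS. Cache (LRU->MRU): [53 64 40 6]
  6. access 94: MISS. Cache (LRU->MRU): [53 64 40 6 94]
  7. access 6: HIT. Cache (LRU->MRU): [53 64 40 94 6]
  8. access 94: HIT. Cache (LRU->MRU): [53 64 40 6 94]
  9. access 53: HIT. Cache (LRU->MRU): [64 40 6 94 53]
  10. access 48: MISS. Cache (LRU->MRU): [64 40 6 94 53 48]
  11. access 6: HIT. Cache (LRU->MRU): [64 40 94 53 48 6]
  12. access 53: HIT. Cache (LRU->MRU): [64 40 94 48 6 53]
  13. access 6: HIT. Cache (LRU->MRU): [64 40 94 48 53 6]
  14. access 53: HIT. Cache (LRU->MRU): [64 40 94 48 6 53]
  15. access 64: HIT. Cache (LRU->MRU): [40 94 48 6 53 64]
  16. access 53: HIT. Cache (LRU->MRU): [40 94 48 6 64 53]
  17. access 10: MISS, evict 40. Cache (LRU->MRU): [94 48 6 64 53 10]
  18. access 53: HIT. Cache (LRU->MRU): [94 48 6 64 10 53]
  19. access 53: HIT. Cache (LRU->MRU): [94 48 6 64 10 53]
  20. access 53: HIT. Cache (LRU->MRU): [94 48 6 64 10 53]
  21. access 53: HIT. Cache (LRU->MRU): [94 48 6 64 10 53]
  22. access 10: HIT. Cache (LRU->MRU): [94 48 6 64 53 10]
  23. access 53: HIT. Cache (LRU->MRU): [94 48 6 64 10 53]
Total: 16 hits, 7 misses, 1 evictions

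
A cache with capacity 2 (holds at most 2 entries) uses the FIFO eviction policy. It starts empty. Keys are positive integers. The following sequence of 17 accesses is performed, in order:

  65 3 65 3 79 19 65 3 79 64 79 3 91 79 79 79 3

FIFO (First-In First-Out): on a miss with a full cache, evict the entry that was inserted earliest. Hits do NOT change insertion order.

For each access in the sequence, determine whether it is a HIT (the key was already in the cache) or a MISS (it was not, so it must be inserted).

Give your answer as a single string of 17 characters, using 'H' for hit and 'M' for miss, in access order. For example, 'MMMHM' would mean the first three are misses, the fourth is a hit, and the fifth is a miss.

Answer: MMHHMMMMMMHMMMHHM

Derivation:
FIFO simulation (capacity=2):
  1. access 65: MISS. Cache (old->new): [65]
  2. access 3: MISS. Cache (old->new): [65 3]
  3. access 65: HIT. Cache (old->new): [65 3]
  4. access 3: HIT. Cache (old->new): [65 3]
  5. access 79: MISS, evict 65. Cache (old->new): [3 79]
  6. access 19: MISS, evict 3. Cache (old->new): [79 19]
  7. access 65: MISS, evict 79. Cache (old->new): [19 65]
  8. access 3: MISS, evict 19. Cache (old->new): [65 3]
  9. access 79: MISS, evict 65. Cache (old->new): [3 79]
  10. access 64: MISS, evict 3. Cache (old->new): [79 64]
  11. access 79: HIT. Cache (old->new): [79 64]
  12. access 3: MISS, evict 79. Cache (old->new): [64 3]
  13. access 91: MISS, evict 64. Cache (old->new): [3 91]
  14. access 79: MISS, evict 3. Cache (old->new): [91 79]
  15. access 79: HIT. Cache (old->new): [91 79]
  16. access 79: HIT. Cache (old->new): [91 79]
  17. access 3: MISS, evict 91. Cache (old->new): [79 3]
Total: 5 hits, 12 misses, 10 evictions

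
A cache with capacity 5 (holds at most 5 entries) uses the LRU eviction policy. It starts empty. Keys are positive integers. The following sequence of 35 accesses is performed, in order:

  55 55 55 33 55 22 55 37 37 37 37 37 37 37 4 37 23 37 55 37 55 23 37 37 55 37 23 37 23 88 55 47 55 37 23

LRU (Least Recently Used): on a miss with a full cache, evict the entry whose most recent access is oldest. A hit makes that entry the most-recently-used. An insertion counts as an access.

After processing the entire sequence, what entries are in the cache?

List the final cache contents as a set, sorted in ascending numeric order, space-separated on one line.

Answer: 23 37 47 55 88

Derivation:
LRU simulation (capacity=5):
  1. access 55: MISS. Cache (LRU->MRU): [55]
  2. access 55: HIT. Cache (LRU->MRU): [55]
  3. access 55: HIT. Cache (LRU->MRU): [55]
  4. access 33: MISS. Cache (LRU->MRU): [55 33]
  5. access 55: HIT. Cache (LRU->MRU): [33 55]
  6. access 22: MISS. Cache (LRU->MRU): [33 55 22]
  7. access 55: HIT. Cache (LRU->MRU): [33 22 55]
  8. access 37: MISS. Cache (LRU->MRU): [33 22 55 37]
  9. access 37: HIT. Cache (LRU->MRU): [33 22 55 37]
  10. access 37: HIT. Cache (LRU->MRU): [33 22 55 37]
  11. access 37: HIT. Cache (LRU->MRU): [33 22 55 37]
  12. access 37: HIT. Cache (LRU->MRU): [33 22 55 37]
  13. access 37: HIT. Cache (LRU->MRU): [33 22 55 37]
  14. access 37: HIT. Cache (LRU->MRU): [33 22 55 37]
  15. access 4: MISS. Cache (LRU->MRU): [33 22 55 37 4]
  16. access 37: HIT. Cache (LRU->MRU): [33 22 55 4 37]
  17. access 23: MISS, evict 33. Cache (LRU->MRU): [22 55 4 37 23]
  18. access 37: HIT. Cache (LRU->MRU): [22 55 4 23 37]
  19. access 55: HIT. Cache (LRU->MRU): [22 4 23 37 55]
  20. access 37: HIT. Cache (LRU->MRU): [22 4 23 55 37]
  21. access 55: HIT. Cache (LRU->MRU): [22 4 23 37 55]
  22. access 23: HIT. Cache (LRU->MRU): [22 4 37 55 23]
  23. access 37: HIT. Cache (LRU->MRU): [22 4 55 23 37]
  24. access 37: HIT. Cache (LRU->MRU): [22 4 55 23 37]
  25. access 55: HIT. Cache (LRU->MRU): [22 4 23 37 55]
  26. access 37: HIT. Cache (LRU->MRU): [22 4 23 55 37]
  27. access 23: HIT. Cache (LRU->MRU): [22 4 55 37 23]
  28. access 37: HIT. Cache (LRU->MRU): [22 4 55 23 37]
  29. access 23: HIT. Cache (LRU->MRU): [22 4 55 37 23]
  30. access 88: MISS, evict 22. Cache (LRU->MRU): [4 55 37 23 88]
  31. access 55: HIT. Cache (LRU->MRU): [4 37 23 88 55]
  32. access 47: MISS, evict 4. Cache (LRU->MRU): [37 23 88 55 47]
  33. access 55: HIT. Cache (LRU->MRU): [37 23 88 47 55]
  34. access 37: HIT. Cache (LRU->MRU): [23 88 47 55 37]
  35. access 23: HIT. Cache (LRU->MRU): [88 47 55 37 23]
Total: 27 hits, 8 misses, 3 evictions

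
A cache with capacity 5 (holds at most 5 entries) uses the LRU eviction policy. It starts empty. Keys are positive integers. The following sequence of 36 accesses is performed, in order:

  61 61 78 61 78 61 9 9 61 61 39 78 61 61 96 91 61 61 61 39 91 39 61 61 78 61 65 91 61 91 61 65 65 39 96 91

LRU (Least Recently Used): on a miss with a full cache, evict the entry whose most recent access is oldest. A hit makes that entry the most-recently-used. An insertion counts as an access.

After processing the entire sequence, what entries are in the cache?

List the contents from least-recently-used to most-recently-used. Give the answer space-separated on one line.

Answer: 61 65 39 96 91

Derivation:
LRU simulation (capacity=5):
  1. access 61: MISS. Cache (LRU->MRU): [61]
  2. access 61: HIT. Cache (LRU->MRU): [61]
  3. access 78: MISS. Cache (LRU->MRU): [61 78]
  4. access 61: HIT. Cache (LRU->MRU): [78 61]
  5. access 78: HIT. Cache (LRU->MRU): [61 78]
  6. access 61: HIT. Cache (LRU->MRU): [78 61]
  7. access 9: MISS. Cache (LRU->MRU): [78 61 9]
  8. access 9: HIT. Cache (LRU->MRU): [78 61 9]
  9. access 61: HIT. Cache (LRU->MRU): [78 9 61]
  10. access 61: HIT. Cache (LRU->MRU): [78 9 61]
  11. access 39: MISS. Cache (LRU->MRU): [78 9 61 39]
  12. access 78: HIT. Cache (LRU->MRU): [9 61 39 78]
  13. access 61: HIT. Cache (LRU->MRU): [9 39 78 61]
  14. access 61: HIT. Cache (LRU->MRU): [9 39 78 61]
  15. access 96: MISS. Cache (LRU->MRU): [9 39 78 61 96]
  16. access 91: MISS, evict 9. Cache (LRU->MRU): [39 78 61 96 91]
  17. access 61: HIT. Cache (LRU->MRU): [39 78 96 91 61]
  18. access 61: HIT. Cache (LRU->MRU): [39 78 96 91 61]
  19. access 61: HIT. Cache (LRU->MRU): [39 78 96 91 61]
  20. access 39: HIT. Cache (LRU->MRU): [78 96 91 61 39]
  21. access 91: HIT. Cache (LRU->MRU): [78 96 61 39 91]
  22. access 39: HIT. Cache (LRU->MRU): [78 96 61 91 39]
  23. access 61: HIT. Cache (LRU->MRU): [78 96 91 39 61]
  24. access 61: HIT. Cache (LRU->MRU): [78 96 91 39 61]
  25. access 78: HIT. Cache (LRU->MRU): [96 91 39 61 78]
  26. access 61: HIT. Cache (LRU->MRU): [96 91 39 78 61]
  27. access 65: MISS, evict 96. Cache (LRU->MRU): [91 39 78 61 65]
  28. access 91: HIT. Cache (LRU->MRU): [39 78 61 65 91]
  29. access 61: HIT. Cache (LRU->MRU): [39 78 65 91 61]
  30. access 91: HIT. Cache (LRU->MRU): [39 78 65 61 91]
  31. access 61: HIT. Cache (LRU->MRU): [39 78 65 91 61]
  32. access 65: HIT. Cache (LRU->MRU): [39 78 91 61 65]
  33. access 65: HIT. Cache (LRU->MRU): [39 78 91 61 65]
  34. access 39: HIT. Cache (LRU->MRU): [78 91 61 65 39]
  35. access 96: MISS, evict 78. Cache (LRU->MRU): [91 61 65 39 96]
  36. access 91: HIT. Cache (LRU->MRU): [61 65 39 96 91]
Total: 28 hits, 8 misses, 3 evictions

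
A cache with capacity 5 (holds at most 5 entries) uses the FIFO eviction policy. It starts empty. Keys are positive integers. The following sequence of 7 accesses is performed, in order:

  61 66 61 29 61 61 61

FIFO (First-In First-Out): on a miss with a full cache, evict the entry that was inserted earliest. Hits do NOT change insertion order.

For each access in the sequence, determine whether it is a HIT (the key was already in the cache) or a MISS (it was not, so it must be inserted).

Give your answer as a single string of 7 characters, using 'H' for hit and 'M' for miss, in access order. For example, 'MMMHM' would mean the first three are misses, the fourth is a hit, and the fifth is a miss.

FIFO simulation (capacity=5):
  1. access 61: MISS. Cache (old->new): [61]
  2. access 66: MISS. Cache (old->new): [61 66]
  3. access 61: HIT. Cache (old->new): [61 66]
  4. access 29: MISS. Cache (old->new): [61 66 29]
  5. access 61: HIT. Cache (old->new): [61 66 29]
  6. access 61: HIT. Cache (old->new): [61 66 29]
  7. access 61: HIT. Cache (old->new): [61 66 29]
Total: 4 hits, 3 misses, 0 evictions

Answer: MMHMHHH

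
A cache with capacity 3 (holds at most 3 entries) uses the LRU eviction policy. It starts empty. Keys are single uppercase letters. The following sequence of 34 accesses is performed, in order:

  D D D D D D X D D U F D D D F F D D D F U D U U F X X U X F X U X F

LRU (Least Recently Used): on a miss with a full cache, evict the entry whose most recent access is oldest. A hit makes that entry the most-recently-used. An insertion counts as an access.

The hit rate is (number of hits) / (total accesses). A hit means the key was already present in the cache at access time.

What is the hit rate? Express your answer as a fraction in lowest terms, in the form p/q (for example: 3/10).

Answer: 29/34

Derivation:
LRU simulation (capacity=3):
  1. access D: MISS. Cache (LRU->MRU): [D]
  2. access D: HIT. Cache (LRU->MRU): [D]
  3. access D: HIT. Cache (LRU->MRU): [D]
  4. access D: HIT. Cache (LRU->MRU): [D]
  5. access D: HIT. Cache (LRU->MRU): [D]
  6. access D: HIT. Cache (LRU->MRU): [D]
  7. access X: MISS. Cache (LRU->MRU): [D X]
  8. access D: HIT. Cache (LRU->MRU): [X D]
  9. access D: HIT. Cache (LRU->MRU): [X D]
  10. access U: MISS. Cache (LRU->MRU): [X D U]
  11. access F: MISS, evict X. Cache (LRU->MRU): [D U F]
  12. access D: HIT. Cache (LRU->MRU): [U F D]
  13. access D: HIT. Cache (LRU->MRU): [U F D]
  14. access D: HIT. Cache (LRU->MRU): [U F D]
  15. access F: HIT. Cache (LRU->MRU): [U D F]
  16. access F: HIT. Cache (LRU->MRU): [U D F]
  17. access D: HIT. Cache (LRU->MRU): [U F D]
  18. access D: HIT. Cache (LRU->MRU): [U F D]
  19. access D: HIT. Cache (LRU->MRU): [U F D]
  20. access F: HIT. Cache (LRU->MRU): [U D F]
  21. access U: HIT. Cache (LRU->MRU): [D F U]
  22. access D: HIT. Cache (LRU->MRU): [F U D]
  23. access U: HIT. Cache (LRU->MRU): [F D U]
  24. access U: HIT. Cache (LRU->MRU): [F D U]
  25. access F: HIT. Cache (LRU->MRU): [D U F]
  26. access X: MISS, evict D. Cache (LRU->MRU): [U F X]
  27. access X: HIT. Cache (LRU->MRU): [U F X]
  28. access U: HIT. Cache (LRU->MRU): [F X U]
  29. access X: HIT. Cache (LRU->MRU): [F U X]
  30. access F: HIT. Cache (LRU->MRU): [U X F]
  31. access X: HIT. Cache (LRU->MRU): [U F X]
  32. access U: HIT. Cache (LRU->MRU): [F X U]
  33. access X: HIT. Cache (LRU->MRU): [F U X]
  34. access F: HIT. Cache (LRU->MRU): [U X F]
Total: 29 hits, 5 misses, 2 evictions

Hit rate = 29/34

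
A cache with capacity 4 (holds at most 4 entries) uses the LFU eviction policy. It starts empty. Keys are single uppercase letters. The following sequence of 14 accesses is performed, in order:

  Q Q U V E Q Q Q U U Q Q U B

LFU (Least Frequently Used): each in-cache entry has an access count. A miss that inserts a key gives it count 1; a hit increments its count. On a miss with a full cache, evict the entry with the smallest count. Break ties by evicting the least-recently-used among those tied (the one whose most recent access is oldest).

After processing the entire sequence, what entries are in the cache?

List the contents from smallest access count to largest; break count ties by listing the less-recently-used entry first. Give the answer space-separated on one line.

Answer: E B U Q

Derivation:
LFU simulation (capacity=4):
  1. access Q: MISS. Cache: [Q(c=1)]
  2. access Q: HIT, count now 2. Cache: [Q(c=2)]
  3. access U: MISS. Cache: [U(c=1) Q(c=2)]
  4. access V: MISS. Cache: [U(c=1) V(c=1) Q(c=2)]
  5. access E: MISS. Cache: [U(c=1) V(c=1) E(c=1) Q(c=2)]
  6. access Q: HIT, count now 3. Cache: [U(c=1) V(c=1) E(c=1) Q(c=3)]
  7. access Q: HIT, count now 4. Cache: [U(c=1) V(c=1) E(c=1) Q(c=4)]
  8. access Q: HIT, count now 5. Cache: [U(c=1) V(c=1) E(c=1) Q(c=5)]
  9. access U: HIT, count now 2. Cache: [V(c=1) E(c=1) U(c=2) Q(c=5)]
  10. access U: HIT, count now 3. Cache: [V(c=1) E(c=1) U(c=3) Q(c=5)]
  11. access Q: HIT, count now 6. Cache: [V(c=1) E(c=1) U(c=3) Q(c=6)]
  12. access Q: HIT, count now 7. Cache: [V(c=1) E(c=1) U(c=3) Q(c=7)]
  13. access U: HIT, count now 4. Cache: [V(c=1) E(c=1) U(c=4) Q(c=7)]
  14. access B: MISS, evict V(c=1). Cache: [E(c=1) B(c=1) U(c=4) Q(c=7)]
Total: 9 hits, 5 misses, 1 evictions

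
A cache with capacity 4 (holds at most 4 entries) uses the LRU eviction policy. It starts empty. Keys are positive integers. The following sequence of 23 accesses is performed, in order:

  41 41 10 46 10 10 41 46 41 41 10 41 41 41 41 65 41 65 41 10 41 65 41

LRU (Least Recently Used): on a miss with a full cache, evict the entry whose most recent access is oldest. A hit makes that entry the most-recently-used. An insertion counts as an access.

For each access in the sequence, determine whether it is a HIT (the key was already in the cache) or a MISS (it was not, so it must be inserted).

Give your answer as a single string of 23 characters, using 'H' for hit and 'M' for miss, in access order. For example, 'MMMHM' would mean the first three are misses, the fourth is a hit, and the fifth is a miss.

LRU simulation (capacity=4):
  1. access 41: MISS. Cache (LRU->MRU): [41]
  2. access 41: HIT. Cache (LRU->MRU): [41]
  3. access 10: MISS. Cache (LRU->MRU): [41 10]
  4. access 46: MISS. Cache (LRU->MRU): [41 10 46]
  5. access 10: HIT. Cache (LRU->MRU): [41 46 10]
  6. access 10: HIT. Cache (LRU->MRU): [41 46 10]
  7. access 41: HIT. Cache (LRU->MRU): [46 10 41]
  8. access 46: HIT. Cache (LRU->MRU): [10 41 46]
  9. access 41: HIT. Cache (LRU->MRU): [10 46 41]
  10. access 41: HIT. Cache (LRU->MRU): [10 46 41]
  11. access 10: HIT. Cache (LRU->MRU): [46 41 10]
  12. access 41: HIT. Cache (LRU->MRU): [46 10 41]
  13. access 41: HIT. Cache (LRU->MRU): [46 10 41]
  14. access 41: HIT. Cache (LRU->MRU): [46 10 41]
  15. access 41: HIT. Cache (LRU->MRU): [46 10 41]
  16. access 65: MISS. Cache (LRU->MRU): [46 10 41 65]
  17. access 41: HIT. Cache (LRU->MRU): [46 10 65 41]
  18. access 65: HIT. Cache (LRU->MRU): [46 10 41 65]
  19. access 41: HIT. Cache (LRU->MRU): [46 10 65 41]
  20. access 10: HIT. Cache (LRU->MRU): [46 65 41 10]
  21. access 41: HIT. Cache (LRU->MRU): [46 65 10 41]
  22. access 65: HIT. Cache (LRU->MRU): [46 10 41 65]
  23. access 41: HIT. Cache (LRU->MRU): [46 10 65 41]
Total: 19 hits, 4 misses, 0 evictions

Answer: MHMMHHHHHHHHHHHMHHHHHHH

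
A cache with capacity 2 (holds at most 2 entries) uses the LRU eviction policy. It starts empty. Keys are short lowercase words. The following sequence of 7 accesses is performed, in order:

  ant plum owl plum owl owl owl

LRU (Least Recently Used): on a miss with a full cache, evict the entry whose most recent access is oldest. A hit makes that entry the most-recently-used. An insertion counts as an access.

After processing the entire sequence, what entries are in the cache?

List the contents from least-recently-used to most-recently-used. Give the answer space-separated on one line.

Answer: plum owl

Derivation:
LRU simulation (capacity=2):
  1. access ant: MISS. Cache (LRU->MRU): [ant]
  2. access plum: MISS. Cache (LRU->MRU): [ant plum]
  3. access owl: MISS, evict ant. Cache (LRU->MRU): [plum owl]
  4. access plum: HIT. Cache (LRU->MRU): [owl plum]
  5. access owl: HIT. Cache (LRU->MRU): [plum owl]
  6. access owl: HIT. Cache (LRU->MRU): [plum owl]
  7. access owl: HIT. Cache (LRU->MRU): [plum owl]
Total: 4 hits, 3 misses, 1 evictions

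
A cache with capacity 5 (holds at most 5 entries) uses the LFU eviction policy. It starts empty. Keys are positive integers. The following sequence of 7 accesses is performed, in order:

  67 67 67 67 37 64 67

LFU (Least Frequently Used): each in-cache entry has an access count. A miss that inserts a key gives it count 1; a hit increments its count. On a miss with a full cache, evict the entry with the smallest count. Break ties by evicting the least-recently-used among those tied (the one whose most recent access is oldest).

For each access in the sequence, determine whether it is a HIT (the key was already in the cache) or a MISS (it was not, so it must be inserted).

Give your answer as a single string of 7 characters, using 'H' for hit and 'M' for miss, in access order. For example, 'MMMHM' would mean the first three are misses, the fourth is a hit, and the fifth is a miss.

Answer: MHHHMMH

Derivation:
LFU simulation (capacity=5):
  1. access 67: MISS. Cache: [67(c=1)]
  2. access 67: HIT, count now 2. Cache: [67(c=2)]
  3. access 67: HIT, count now 3. Cache: [67(c=3)]
  4. access 67: HIT, count now 4. Cache: [67(c=4)]
  5. access 37: MISS. Cache: [37(c=1) 67(c=4)]
  6. access 64: MISS. Cache: [37(c=1) 64(c=1) 67(c=4)]
  7. access 67: HIT, count now 5. Cache: [37(c=1) 64(c=1) 67(c=5)]
Total: 4 hits, 3 misses, 0 evictions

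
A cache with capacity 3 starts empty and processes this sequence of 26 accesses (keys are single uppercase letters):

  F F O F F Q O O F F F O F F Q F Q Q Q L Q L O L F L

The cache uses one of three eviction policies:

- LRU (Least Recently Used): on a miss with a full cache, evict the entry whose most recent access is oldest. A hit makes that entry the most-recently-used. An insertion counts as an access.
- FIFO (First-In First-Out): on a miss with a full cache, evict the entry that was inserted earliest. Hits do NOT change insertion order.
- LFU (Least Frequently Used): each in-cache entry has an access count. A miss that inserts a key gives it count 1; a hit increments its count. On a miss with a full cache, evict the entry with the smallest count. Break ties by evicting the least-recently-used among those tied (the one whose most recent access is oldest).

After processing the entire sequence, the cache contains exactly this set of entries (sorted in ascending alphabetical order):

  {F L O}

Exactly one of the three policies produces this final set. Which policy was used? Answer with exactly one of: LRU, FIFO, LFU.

Answer: LRU

Derivation:
Simulating under each policy and comparing final sets:
  LRU: final set = {F L O} -> MATCHES target
  FIFO: final set = {F L Q} -> differs
  LFU: final set = {F L Q} -> differs
Only LRU produces the target set.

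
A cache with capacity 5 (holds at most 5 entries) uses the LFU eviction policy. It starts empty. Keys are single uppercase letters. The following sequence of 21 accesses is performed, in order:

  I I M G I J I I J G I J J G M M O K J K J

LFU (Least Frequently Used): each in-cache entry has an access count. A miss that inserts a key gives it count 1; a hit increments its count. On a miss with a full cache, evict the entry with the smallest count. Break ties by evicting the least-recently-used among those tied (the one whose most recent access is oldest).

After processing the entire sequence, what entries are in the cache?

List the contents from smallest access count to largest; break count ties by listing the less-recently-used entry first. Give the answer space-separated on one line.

LFU simulation (capacity=5):
  1. access I: MISS. Cache: [I(c=1)]
  2. access I: HIT, count now 2. Cache: [I(c=2)]
  3. access M: MISS. Cache: [M(c=1) I(c=2)]
  4. access G: MISS. Cache: [M(c=1) G(c=1) I(c=2)]
  5. access I: HIT, count now 3. Cache: [M(c=1) G(c=1) I(c=3)]
  6. access J: MISS. Cache: [M(c=1) G(c=1) J(c=1) I(c=3)]
  7. access I: HIT, count now 4. Cache: [M(c=1) G(c=1) J(c=1) I(c=4)]
  8. access I: HIT, count now 5. Cache: [M(c=1) G(c=1) J(c=1) I(c=5)]
  9. access J: HIT, count now 2. Cache: [M(c=1) G(c=1) J(c=2) I(c=5)]
  10. access G: HIT, count now 2. Cache: [M(c=1) J(c=2) G(c=2) I(c=5)]
  11. access I: HIT, count now 6. Cache: [M(c=1) J(c=2) G(c=2) I(c=6)]
  12. access J: HIT, count now 3. Cache: [M(c=1) G(c=2) J(c=3) I(c=6)]
  13. access J: HIT, count now 4. Cache: [M(c=1) G(c=2) J(c=4) I(c=6)]
  14. access G: HIT, count now 3. Cache: [M(c=1) G(c=3) J(c=4) I(c=6)]
  15. access M: HIT, count now 2. Cache: [M(c=2) G(c=3) J(c=4) I(c=6)]
  16. access M: HIT, count now 3. Cache: [G(c=3) M(c=3) J(c=4) I(c=6)]
  17. access O: MISS. Cache: [O(c=1) G(c=3) M(c=3) J(c=4) I(c=6)]
  18. access K: MISS, evict O(c=1). Cache: [K(c=1) G(c=3) M(c=3) J(c=4) I(c=6)]
  19. access J: HIT, count now 5. Cache: [K(c=1) G(c=3) M(c=3) J(c=5) I(c=6)]
  20. access K: HIT, count now 2. Cache: [K(c=2) G(c=3) M(c=3) J(c=5) I(c=6)]
  21. access J: HIT, count now 6. Cache: [K(c=2) G(c=3) M(c=3) I(c=6) J(c=6)]
Total: 15 hits, 6 misses, 1 evictions

Answer: K G M I J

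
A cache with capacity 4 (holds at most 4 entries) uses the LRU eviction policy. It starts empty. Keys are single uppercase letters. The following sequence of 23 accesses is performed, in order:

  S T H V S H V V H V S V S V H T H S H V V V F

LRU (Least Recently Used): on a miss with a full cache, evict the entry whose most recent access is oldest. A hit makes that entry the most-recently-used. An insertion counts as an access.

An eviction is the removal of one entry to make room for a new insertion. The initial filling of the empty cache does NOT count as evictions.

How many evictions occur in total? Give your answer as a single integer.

LRU simulation (capacity=4):
  1. access S: MISS. Cache (LRU->MRU): [S]
  2. access T: MISS. Cache (LRU->MRU): [S T]
  3. access H: MISS. Cache (LRU->MRU): [S T H]
  4. access V: MISS. Cache (LRU->MRU): [S T H V]
  5. access S: HIT. Cache (LRU->MRU): [T H V S]
  6. access H: HIT. Cache (LRU->MRU): [T V S H]
  7. access V: HIT. Cache (LRU->MRU): [T S H V]
  8. access V: HIT. Cache (LRU->MRU): [T S H V]
  9. access H: HIT. Cache (LRU->MRU): [T S V H]
  10. access V: HIT. Cache (LRU->MRU): [T S H V]
  11. access S: HIT. Cache (LRU->MRU): [T H V S]
  12. access V: HIT. Cache (LRU->MRU): [T H S V]
  13. access S: HIT. Cache (LRU->MRU): [T H V S]
  14. access V: HIT. Cache (LRU->MRU): [T H S V]
  15. access H: HIT. Cache (LRU->MRU): [T S V H]
  16. access T: HIT. Cache (LRU->MRU): [S V H T]
  17. access H: HIT. Cache (LRU->MRU): [S V T H]
  18. access S: HIT. Cache (LRU->MRU): [V T H S]
  19. access H: HIT. Cache (LRU->MRU): [V T S H]
  20. access V: HIT. Cache (LRU->MRU): [T S H V]
  21. access V: HIT. Cache (LRU->MRU): [T S H V]
  22. access V: HIT. Cache (LRU->MRU): [T S H V]
  23. access F: MISS, evict T. Cache (LRU->MRU): [S H V F]
Total: 18 hits, 5 misses, 1 evictions

Answer: 1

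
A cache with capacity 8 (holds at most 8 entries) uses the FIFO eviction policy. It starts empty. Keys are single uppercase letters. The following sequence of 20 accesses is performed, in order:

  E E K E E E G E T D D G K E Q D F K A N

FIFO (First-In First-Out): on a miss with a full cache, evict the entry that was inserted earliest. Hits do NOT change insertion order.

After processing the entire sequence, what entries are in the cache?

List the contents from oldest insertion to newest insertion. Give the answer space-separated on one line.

Answer: K G T D Q F A N

Derivation:
FIFO simulation (capacity=8):
  1. access E: MISS. Cache (old->new): [E]
  2. access E: HIT. Cache (old->new): [E]
  3. access K: MISS. Cache (old->new): [E K]
  4. access E: HIT. Cache (old->new): [E K]
  5. access E: HIT. Cache (old->new): [E K]
  6. access E: HIT. Cache (old->new): [E K]
  7. access G: MISS. Cache (old->new): [E K G]
  8. access E: HIT. Cache (old->new): [E K G]
  9. access T: MISS. Cache (old->new): [E K G T]
  10. access D: MISS. Cache (old->new): [E K G T D]
  11. access D: HIT. Cache (old->new): [E K G T D]
  12. access G: HIT. Cache (old->new): [E K G T D]
  13. access K: HIT. Cache (old->new): [E K G T D]
  14. access E: HIT. Cache (old->new): [E K G T D]
  15. access Q: MISS. Cache (old->new): [E K G T D Q]
  16. access D: HIT. Cache (old->new): [E K G T D Q]
  17. access F: MISS. Cache (old->new): [E K G T D Q F]
  18. access K: HIT. Cache (old->new): [E K G T D Q F]
  19. access A: MISS. Cache (old->new): [E K G T D Q F A]
  20. access N: MISS, evict E. Cache (old->new): [K G T D Q F A N]
Total: 11 hits, 9 misses, 1 evictions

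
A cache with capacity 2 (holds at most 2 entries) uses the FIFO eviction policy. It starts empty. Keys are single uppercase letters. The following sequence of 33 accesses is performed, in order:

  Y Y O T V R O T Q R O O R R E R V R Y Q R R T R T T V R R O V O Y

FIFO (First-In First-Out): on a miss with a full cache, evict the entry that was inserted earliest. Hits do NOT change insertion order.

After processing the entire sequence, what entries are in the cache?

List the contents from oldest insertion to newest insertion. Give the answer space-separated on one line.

FIFO simulation (capacity=2):
  1. access Y: MISS. Cache (old->new): [Y]
  2. access Y: HIT. Cache (old->new): [Y]
  3. access O: MISS. Cache (old->new): [Y O]
  4. access T: MISS, evict Y. Cache (old->new): [O T]
  5. access V: MISS, evict O. Cache (old->new): [T V]
  6. access R: MISS, evict T. Cache (old->new): [V R]
  7. access O: MISS, evict V. Cache (old->new): [R O]
  8. access T: MISS, evict R. Cache (old->new): [O T]
  9. access Q: MISS, evict O. Cache (old->new): [T Q]
  10. access R: MISS, evict T. Cache (old->new): [Q R]
  11. access O: MISS, evict Q. Cache (old->new): [R O]
  12. access O: HIT. Cache (old->new): [R O]
  13. access R: HIT. Cache (old->new): [R O]
  14. access R: HIT. Cache (old->new): [R O]
  15. access E: MISS, evict R. Cache (old->new): [O E]
  16. access R: MISS, evict O. Cache (old->new): [E R]
  17. access V: MISS, evict E. Cache (old->new): [R V]
  18. access R: HIT. Cache (old->new): [R V]
  19. access Y: MISS, evict R. Cache (old->new): [V Y]
  20. access Q: MISS, evict V. Cache (old->new): [Y Q]
  21. access R: MISS, evict Y. Cache (old->new): [Q R]
  22. access R: HIT. Cache (old->new): [Q R]
  23. access T: MISS, evict Q. Cache (old->new): [R T]
  24. access R: HIT. Cache (old->new): [R T]
  25. access T: HIT. Cache (old->new): [R T]
  26. access T: HIT. Cache (old->new): [R T]
  27. access V: MISS, evict R. Cache (old->new): [T V]
  28. access R: MISS, evict T. Cache (old->new): [V R]
  29. access R: HIT. Cache (old->new): [V R]
  30. access O: MISS, evict V. Cache (old->new): [R O]
  31. access V: MISS, evict R. Cache (old->new): [O V]
  32. access O: HIT. Cache (old->new): [O V]
  33. access Y: MISS, evict O. Cache (old->new): [V Y]
Total: 11 hits, 22 misses, 20 evictions

Answer: V Y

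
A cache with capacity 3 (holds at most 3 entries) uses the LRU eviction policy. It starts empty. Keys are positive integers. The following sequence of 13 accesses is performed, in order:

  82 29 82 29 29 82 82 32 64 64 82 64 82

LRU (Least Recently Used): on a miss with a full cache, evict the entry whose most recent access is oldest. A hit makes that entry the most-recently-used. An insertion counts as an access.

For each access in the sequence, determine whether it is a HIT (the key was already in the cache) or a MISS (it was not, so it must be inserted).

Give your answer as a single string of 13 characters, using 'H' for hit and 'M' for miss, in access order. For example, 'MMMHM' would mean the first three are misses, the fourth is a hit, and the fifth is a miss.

Answer: MMHHHHHMMHHHH

Derivation:
LRU simulation (capacity=3):
  1. access 82: MISS. Cache (LRU->MRU): [82]
  2. access 29: MISS. Cache (LRU->MRU): [82 29]
  3. access 82: HIT. Cache (LRU->MRU): [29 82]
  4. access 29: HIT. Cache (LRU->MRU): [82 29]
  5. access 29: HIT. Cache (LRU->MRU): [82 29]
  6. access 82: HIT. Cache (LRU->MRU): [29 82]
  7. access 82: HIT. Cache (LRU->MRU): [29 82]
  8. access 32: MISS. Cache (LRU->MRU): [29 82 32]
  9. access 64: MISS, evict 29. Cache (LRU->MRU): [82 32 64]
  10. access 64: HIT. Cache (LRU->MRU): [82 32 64]
  11. access 82: HIT. Cache (LRU->MRU): [32 64 82]
  12. access 64: HIT. Cache (LRU->MRU): [32 82 64]
  13. access 82: HIT. Cache (LRU->MRU): [32 64 82]
Total: 9 hits, 4 misses, 1 evictions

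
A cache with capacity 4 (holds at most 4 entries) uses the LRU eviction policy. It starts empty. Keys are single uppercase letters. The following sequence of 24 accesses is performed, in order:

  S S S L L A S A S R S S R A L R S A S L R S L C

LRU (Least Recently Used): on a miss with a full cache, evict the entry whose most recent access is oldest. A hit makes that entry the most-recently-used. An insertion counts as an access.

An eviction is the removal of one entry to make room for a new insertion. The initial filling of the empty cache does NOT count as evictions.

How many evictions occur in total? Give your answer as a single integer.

Answer: 1

Derivation:
LRU simulation (capacity=4):
  1. access S: MISS. Cache (LRU->MRU): [S]
  2. access S: HIT. Cache (LRU->MRU): [S]
  3. access S: HIT. Cache (LRU->MRU): [S]
  4. access L: MISS. Cache (LRU->MRU): [S L]
  5. access L: HIT. Cache (LRU->MRU): [S L]
  6. access A: MISS. Cache (LRU->MRU): [S L A]
  7. access S: HIT. Cache (LRU->MRU): [L A S]
  8. access A: HIT. Cache (LRU->MRU): [L S A]
  9. access S: HIT. Cache (LRU->MRU): [L A S]
  10. access R: MISS. Cache (LRU->MRU): [L A S R]
  11. access S: HIT. Cache (LRU->MRU): [L A R S]
  12. access S: HIT. Cache (LRU->MRU): [L A R S]
  13. access R: HIT. Cache (LRU->MRU): [L A S R]
  14. access A: HIT. Cache (LRU->MRU): [L S R A]
  15. access L: HIT. Cache (LRU->MRU): [S R A L]
  16. access R: HIT. Cache (LRU->MRU): [S A L R]
  17. access S: HIT. Cache (LRU->MRU): [A L R S]
  18. access A: HIT. Cache (LRU->MRU): [L R S A]
  19. access S: HIT. Cache (LRU->MRU): [L R A S]
  20. access L: HIT. Cache (LRU->MRU): [R A S L]
  21. access R: HIT. Cache (LRU->MRU): [A S L R]
  22. access S: HIT. Cache (LRU->MRU): [A L R S]
  23. access L: HIT. Cache (LRU->MRU): [A R S L]
  24. access C: MISS, evict A. Cache (LRU->MRU): [R S L C]
Total: 19 hits, 5 misses, 1 evictions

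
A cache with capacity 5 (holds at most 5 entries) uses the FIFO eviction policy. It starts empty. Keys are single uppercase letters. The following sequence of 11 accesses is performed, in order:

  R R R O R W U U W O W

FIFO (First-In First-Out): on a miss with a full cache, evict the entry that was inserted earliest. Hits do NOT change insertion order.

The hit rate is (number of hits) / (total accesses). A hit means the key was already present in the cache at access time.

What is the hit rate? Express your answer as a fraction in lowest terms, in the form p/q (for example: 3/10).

Answer: 7/11

Derivation:
FIFO simulation (capacity=5):
  1. access R: MISS. Cache (old->new): [R]
  2. access R: HIT. Cache (old->new): [R]
  3. access R: HIT. Cache (old->new): [R]
  4. access O: MISS. Cache (old->new): [R O]
  5. access R: HIT. Cache (old->new): [R O]
  6. access W: MISS. Cache (old->new): [R O W]
  7. access U: MISS. Cache (old->new): [R O W U]
  8. access U: HIT. Cache (old->new): [R O W U]
  9. access W: HIT. Cache (old->new): [R O W U]
  10. access O: HIT. Cache (old->new): [R O W U]
  11. access W: HIT. Cache (old->new): [R O W U]
Total: 7 hits, 4 misses, 0 evictions

Hit rate = 7/11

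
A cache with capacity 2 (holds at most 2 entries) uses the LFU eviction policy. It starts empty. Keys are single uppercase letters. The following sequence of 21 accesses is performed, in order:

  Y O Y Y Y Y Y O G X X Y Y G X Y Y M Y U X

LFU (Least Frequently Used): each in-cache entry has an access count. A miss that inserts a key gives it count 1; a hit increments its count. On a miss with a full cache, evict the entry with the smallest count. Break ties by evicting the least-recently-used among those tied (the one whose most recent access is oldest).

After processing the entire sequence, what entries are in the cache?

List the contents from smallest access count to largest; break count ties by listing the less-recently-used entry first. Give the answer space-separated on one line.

LFU simulation (capacity=2):
  1. access Y: MISS. Cache: [Y(c=1)]
  2. access O: MISS. Cache: [Y(c=1) O(c=1)]
  3. access Y: HIT, count now 2. Cache: [O(c=1) Y(c=2)]
  4. access Y: HIT, count now 3. Cache: [O(c=1) Y(c=3)]
  5. access Y: HIT, count now 4. Cache: [O(c=1) Y(c=4)]
  6. access Y: HIT, count now 5. Cache: [O(c=1) Y(c=5)]
  7. access Y: HIT, count now 6. Cache: [O(c=1) Y(c=6)]
  8. access O: HIT, count now 2. Cache: [O(c=2) Y(c=6)]
  9. access G: MISS, evict O(c=2). Cache: [G(c=1) Y(c=6)]
  10. access X: MISS, evict G(c=1). Cache: [X(c=1) Y(c=6)]
  11. access X: HIT, count now 2. Cache: [X(c=2) Y(c=6)]
  12. access Y: HIT, count now 7. Cache: [X(c=2) Y(c=7)]
  13. access Y: HIT, count now 8. Cache: [X(c=2) Y(c=8)]
  14. access G: MISS, evict X(c=2). Cache: [G(c=1) Y(c=8)]
  15. access X: MISS, evict G(c=1). Cache: [X(c=1) Y(c=8)]
  16. access Y: HIT, count now 9. Cache: [X(c=1) Y(c=9)]
  17. access Y: HIT, count now 10. Cache: [X(c=1) Y(c=10)]
  18. access M: MISS, evict X(c=1). Cache: [M(c=1) Y(c=10)]
  19. access Y: HIT, count now 11. Cache: [M(c=1) Y(c=11)]
  20. access U: MISS, evict M(c=1). Cache: [U(c=1) Y(c=11)]
  21. access X: MISS, evict U(c=1). Cache: [X(c=1) Y(c=11)]
Total: 12 hits, 9 misses, 7 evictions

Answer: X Y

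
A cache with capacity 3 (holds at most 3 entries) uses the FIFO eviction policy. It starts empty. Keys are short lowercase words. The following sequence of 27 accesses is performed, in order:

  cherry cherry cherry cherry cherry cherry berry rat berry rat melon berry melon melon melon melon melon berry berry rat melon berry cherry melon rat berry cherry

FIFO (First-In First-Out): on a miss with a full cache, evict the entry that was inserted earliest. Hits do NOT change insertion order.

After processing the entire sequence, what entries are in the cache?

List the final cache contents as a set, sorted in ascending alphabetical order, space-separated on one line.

Answer: berry cherry melon

Derivation:
FIFO simulation (capacity=3):
  1. access cherry: MISS. Cache (old->new): [cherry]
  2. access cherry: HIT. Cache (old->new): [cherry]
  3. access cherry: HIT. Cache (old->new): [cherry]
  4. access cherry: HIT. Cache (old->new): [cherry]
  5. access cherry: HIT. Cache (old->new): [cherry]
  6. access cherry: HIT. Cache (old->new): [cherry]
  7. access berry: MISS. Cache (old->new): [cherry berry]
  8. access rat: MISS. Cache (old->new): [cherry berry rat]
  9. access berry: HIT. Cache (old->new): [cherry berry rat]
  10. access rat: HIT. Cache (old->new): [cherry berry rat]
  11. access melon: MISS, evict cherry. Cache (old->new): [berry rat melon]
  12. access berry: HIT. Cache (old->new): [berry rat melon]
  13. access melon: HIT. Cache (old->new): [berry rat melon]
  14. access melon: HIT. Cache (old->new): [berry rat melon]
  15. access melon: HIT. Cache (old->new): [berry rat melon]
  16. access melon: HIT. Cache (old->new): [berry rat melon]
  17. access melon: HIT. Cache (old->new): [berry rat melon]
  18. access berry: HIT. Cache (old->new): [berry rat melon]
  19. access berry: HIT. Cache (old->new): [berry rat melon]
  20. access rat: HIT. Cache (old->new): [berry rat melon]
  21. access melon: HIT. Cache (old->new): [berry rat melon]
  22. access berry: HIT. Cache (old->new): [berry rat melon]
  23. access cherry: MISS, evict berry. Cache (old->new): [rat melon cherry]
  24. access melon: HIT. Cache (old->new): [rat melon cherry]
  25. access rat: HIT. Cache (old->new): [rat melon cherry]
  26. access berry: MISS, evict rat. Cache (old->new): [melon cherry berry]
  27. access cherry: HIT. Cache (old->new): [melon cherry berry]
Total: 21 hits, 6 misses, 3 evictions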